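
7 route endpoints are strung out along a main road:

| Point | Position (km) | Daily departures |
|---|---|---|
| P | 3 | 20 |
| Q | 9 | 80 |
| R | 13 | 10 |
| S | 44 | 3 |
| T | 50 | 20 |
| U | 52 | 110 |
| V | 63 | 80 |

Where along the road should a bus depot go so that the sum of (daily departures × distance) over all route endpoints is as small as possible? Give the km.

For a sum of weighted absolute distances on a line, the optimum is the weighted median (not the mean). Total weight W = 323; half-weight = 161.5.
Sort by position and accumulate weight:
  km 3 (P, w=20) → cum 20
  km 9 (Q, w=80) → cum 100
  km 13 (R, w=10) → cum 110
  km 44 (S, w=3) → cum 113
  km 50 (T, w=20) → cum 133
  km 52 (U, w=110) → cum 243  ≥ 161.5 → median here
  km 63 (V, w=80) → cum 323
Optimal location: km 52.

x = 52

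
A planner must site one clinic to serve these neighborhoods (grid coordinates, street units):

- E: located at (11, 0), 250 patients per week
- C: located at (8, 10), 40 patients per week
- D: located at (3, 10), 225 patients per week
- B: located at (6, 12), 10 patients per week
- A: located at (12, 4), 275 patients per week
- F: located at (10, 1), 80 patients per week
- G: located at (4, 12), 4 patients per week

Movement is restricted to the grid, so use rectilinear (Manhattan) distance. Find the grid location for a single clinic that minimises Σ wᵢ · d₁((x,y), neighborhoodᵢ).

Manhattan distance separates: Σwᵢ(|x−xᵢ|+|y−yᵢ|) = Σwᵢ|x−xᵢ| + Σwᵢ|y−yᵢ|, so x and y are optimised independently as 1-D weighted medians.
Total weight W = 884; half = 442.
x-coordinate, sorted with cumulative weight:
  x=3 (D, w=225) cum 225
  x=4 (G, w=4) cum 229
  x=6 (B, w=10) cum 239
  x=8 (C, w=40) cum 279
  x=10 (F, w=80) cum 359
  x=11 (E, w=250) cum 609  ← median
  x=12 (A, w=275) cum 884
⇒ x* = 11
y-coordinate, sorted with cumulative weight:
  y=0 (E, w=250) cum 250
  y=1 (F, w=80) cum 330
  y=4 (A, w=275) cum 605  ← median
  y=10 (C, w=40) cum 645
  y=10 (D, w=225) cum 870
  y=12 (B, w=10) cum 880
  y=12 (G, w=4) cum 884
⇒ y* = 4

(11, 4)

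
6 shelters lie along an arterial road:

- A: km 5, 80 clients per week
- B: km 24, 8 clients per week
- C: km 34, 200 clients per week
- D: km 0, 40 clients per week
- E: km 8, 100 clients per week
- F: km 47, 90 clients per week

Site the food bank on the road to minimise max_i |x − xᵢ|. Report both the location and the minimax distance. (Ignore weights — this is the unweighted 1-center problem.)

location 23.5, max distance 23.5

The 1-center on a line is the midpoint of the two extreme points: leftmost at 0, rightmost at 47.
Optimal location = (0 + 47)/2 = 23.5; maximum distance = (47 − 0)/2 = 23.5.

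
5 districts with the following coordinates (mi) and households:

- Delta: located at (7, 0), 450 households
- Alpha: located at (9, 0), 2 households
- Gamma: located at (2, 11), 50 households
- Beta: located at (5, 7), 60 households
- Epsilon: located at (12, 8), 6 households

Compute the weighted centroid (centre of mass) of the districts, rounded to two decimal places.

The minimiser of Σwᵢ‖p−pᵢ‖² is the weighted centroid p* = (Σwᵢpᵢ)/(Σwᵢ).
Σwᵢ = 568.
Σwᵢxᵢ = 450·7 + 2·9 + 50·2 + 60·5 + 6·12 = 3640.
Σwᵢyᵢ = 450·0 + 2·0 + 50·11 + 60·7 + 6·8 = 1018.
x* = 3640/568 = 6.41, y* = 1018/568 = 1.79.

(6.41, 1.79)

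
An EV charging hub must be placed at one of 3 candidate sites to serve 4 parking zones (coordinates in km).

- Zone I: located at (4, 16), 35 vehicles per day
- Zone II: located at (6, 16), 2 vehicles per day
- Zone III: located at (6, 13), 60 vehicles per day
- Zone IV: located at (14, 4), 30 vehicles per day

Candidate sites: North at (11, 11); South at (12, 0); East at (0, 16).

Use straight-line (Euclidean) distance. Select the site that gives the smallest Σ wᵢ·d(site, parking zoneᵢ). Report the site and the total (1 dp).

North, total 866.8 km

Total weighted distance at each candidate:
  North (11, 11): total = 866.8
  South (12, 0): total = 1653.5
  East (0, 16): total = 1107.7
Minimum is at North with total 866.8 km.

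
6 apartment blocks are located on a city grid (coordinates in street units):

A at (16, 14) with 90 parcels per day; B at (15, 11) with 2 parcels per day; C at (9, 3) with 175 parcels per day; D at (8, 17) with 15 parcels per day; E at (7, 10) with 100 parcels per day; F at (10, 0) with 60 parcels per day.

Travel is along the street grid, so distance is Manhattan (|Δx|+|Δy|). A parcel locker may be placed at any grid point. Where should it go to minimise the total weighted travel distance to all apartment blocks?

(9, 3)

Manhattan distance separates: Σwᵢ(|x−xᵢ|+|y−yᵢ|) = Σwᵢ|x−xᵢ| + Σwᵢ|y−yᵢ|, so x and y are optimised independently as 1-D weighted medians.
Total weight W = 442; half = 221.
x-coordinate, sorted with cumulative weight:
  x=7 (E, w=100) cum 100
  x=8 (D, w=15) cum 115
  x=9 (C, w=175) cum 290  ← median
  x=10 (F, w=60) cum 350
  x=15 (B, w=2) cum 352
  x=16 (A, w=90) cum 442
⇒ x* = 9
y-coordinate, sorted with cumulative weight:
  y=0 (F, w=60) cum 60
  y=3 (C, w=175) cum 235  ← median
  y=10 (E, w=100) cum 335
  y=11 (B, w=2) cum 337
  y=14 (A, w=90) cum 427
  y=17 (D, w=15) cum 442
⇒ y* = 3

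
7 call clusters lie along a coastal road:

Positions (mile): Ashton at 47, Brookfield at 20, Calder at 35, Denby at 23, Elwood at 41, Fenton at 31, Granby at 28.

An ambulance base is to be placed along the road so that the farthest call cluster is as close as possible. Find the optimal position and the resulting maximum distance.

location 33.5, max distance 13.5

The 1-center on a line is the midpoint of the two extreme points: leftmost at 20, rightmost at 47.
Optimal location = (20 + 47)/2 = 33.5; maximum distance = (47 − 20)/2 = 13.5.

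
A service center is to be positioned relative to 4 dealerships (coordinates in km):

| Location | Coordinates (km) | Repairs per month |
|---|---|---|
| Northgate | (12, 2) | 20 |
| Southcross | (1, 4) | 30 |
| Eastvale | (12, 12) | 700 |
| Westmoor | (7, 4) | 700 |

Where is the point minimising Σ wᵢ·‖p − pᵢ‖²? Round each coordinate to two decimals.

(9.36, 7.83)

The minimiser of Σwᵢ‖p−pᵢ‖² is the weighted centroid p* = (Σwᵢpᵢ)/(Σwᵢ).
Σwᵢ = 1450.
Σwᵢxᵢ = 20·12 + 30·1 + 700·12 + 700·7 = 13570.
Σwᵢyᵢ = 20·2 + 30·4 + 700·12 + 700·4 = 11360.
x* = 13570/1450 = 9.36, y* = 11360/1450 = 7.83.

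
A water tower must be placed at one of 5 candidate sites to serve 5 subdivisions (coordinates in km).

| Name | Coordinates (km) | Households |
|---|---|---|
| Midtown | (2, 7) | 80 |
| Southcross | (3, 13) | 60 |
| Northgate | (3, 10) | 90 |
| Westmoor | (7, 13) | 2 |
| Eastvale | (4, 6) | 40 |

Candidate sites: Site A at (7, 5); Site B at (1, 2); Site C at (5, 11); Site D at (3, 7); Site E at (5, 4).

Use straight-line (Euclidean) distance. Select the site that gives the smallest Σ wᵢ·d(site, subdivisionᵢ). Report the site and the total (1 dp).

Site D, total 781.0 km

Total weighted distance at each candidate:
  Site A (7, 5): total = 1686.2
  Site B (1, 2): total = 2046.0
  Site C (5, 11): total = 980.6
  Site D (3, 7): total = 781.0
  Site E (5, 4): total = 1569.7
Minimum is at Site D with total 781.0 km.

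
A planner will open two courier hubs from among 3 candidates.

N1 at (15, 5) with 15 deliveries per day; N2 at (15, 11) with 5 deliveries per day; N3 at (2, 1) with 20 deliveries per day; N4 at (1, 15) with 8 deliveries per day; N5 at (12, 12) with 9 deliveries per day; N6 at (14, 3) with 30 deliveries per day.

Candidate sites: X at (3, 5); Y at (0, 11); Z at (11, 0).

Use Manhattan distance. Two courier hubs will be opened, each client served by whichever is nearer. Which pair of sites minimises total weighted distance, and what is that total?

{X, Z}, total 703

Evaluate every pair (each demand assigned to the nearer of the two):
  {X, Z}: total = 703
  {Y, Z}: total = 747
  {X, Y}: total = 902
Best pair: {X, Z} with total 703.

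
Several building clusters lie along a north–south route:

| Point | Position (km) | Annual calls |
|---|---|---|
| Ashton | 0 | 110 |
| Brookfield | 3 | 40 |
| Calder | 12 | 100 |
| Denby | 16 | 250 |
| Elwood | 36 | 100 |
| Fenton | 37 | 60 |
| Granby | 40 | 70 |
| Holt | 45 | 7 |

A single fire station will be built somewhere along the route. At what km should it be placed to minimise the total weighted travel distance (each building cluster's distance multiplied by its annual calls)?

x = 16

For a sum of weighted absolute distances on a line, the optimum is the weighted median (not the mean). Total weight W = 737; half-weight = 368.5.
Sort by position and accumulate weight:
  km 0 (Ashton, w=110) → cum 110
  km 3 (Brookfield, w=40) → cum 150
  km 12 (Calder, w=100) → cum 250
  km 16 (Denby, w=250) → cum 500  ≥ 368.5 → median here
  km 36 (Elwood, w=100) → cum 600
  km 37 (Fenton, w=60) → cum 660
  km 40 (Granby, w=70) → cum 730
  km 45 (Holt, w=7) → cum 737
Optimal location: km 16.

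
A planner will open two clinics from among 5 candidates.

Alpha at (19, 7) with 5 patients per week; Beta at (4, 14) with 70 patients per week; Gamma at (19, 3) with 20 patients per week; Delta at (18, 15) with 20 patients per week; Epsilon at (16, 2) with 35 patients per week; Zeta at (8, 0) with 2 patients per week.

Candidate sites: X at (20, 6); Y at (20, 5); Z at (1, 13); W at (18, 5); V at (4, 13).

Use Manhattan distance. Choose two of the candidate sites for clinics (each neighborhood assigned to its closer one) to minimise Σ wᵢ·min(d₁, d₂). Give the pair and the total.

Evaluate every pair (each demand assigned to the nearer of the two):
  {W, V}: total = 550
  {Y, V}: total = 664
  {X, V}: total = 694
  {Z, W}: total = 760
  {Y, Z}: total = 874
  {X, Z}: total = 906
  {Z, V}: total = 1834
  {X, W}: total = 2085
  {Y, W}: total = 2090
  {X, Y}: total = 2249
Best pair: {W, V} with total 550.

{W, V}, total 550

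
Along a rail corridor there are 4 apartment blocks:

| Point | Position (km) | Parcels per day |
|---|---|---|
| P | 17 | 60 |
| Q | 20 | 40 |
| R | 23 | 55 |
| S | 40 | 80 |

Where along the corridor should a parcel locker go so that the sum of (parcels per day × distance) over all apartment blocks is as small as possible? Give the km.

For a sum of weighted absolute distances on a line, the optimum is the weighted median (not the mean). Total weight W = 235; half-weight = 117.5.
Sort by position and accumulate weight:
  km 17 (P, w=60) → cum 60
  km 20 (Q, w=40) → cum 100
  km 23 (R, w=55) → cum 155  ≥ 117.5 → median here
  km 40 (S, w=80) → cum 235
Optimal location: km 23.

x = 23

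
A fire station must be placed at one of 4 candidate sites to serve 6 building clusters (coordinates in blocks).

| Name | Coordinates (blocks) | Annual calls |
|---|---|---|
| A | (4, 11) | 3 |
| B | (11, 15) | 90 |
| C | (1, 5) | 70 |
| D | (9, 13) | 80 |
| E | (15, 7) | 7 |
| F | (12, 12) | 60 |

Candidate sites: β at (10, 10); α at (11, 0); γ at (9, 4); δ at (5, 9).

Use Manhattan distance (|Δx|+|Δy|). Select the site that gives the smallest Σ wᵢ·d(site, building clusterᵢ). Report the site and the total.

β, total 2157 blocks

Total weighted distance at each candidate:
  β (10, 10): total = 2157
  α (11, 0): total = 4511
  γ (9, 4): total = 3279
  δ (5, 9): total = 2973
Minimum is at β with total 2157 blocks.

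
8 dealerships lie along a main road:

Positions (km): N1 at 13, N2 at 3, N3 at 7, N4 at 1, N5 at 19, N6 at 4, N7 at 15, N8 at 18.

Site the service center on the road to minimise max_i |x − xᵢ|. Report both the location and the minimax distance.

location 10, max distance 9

The 1-center on a line is the midpoint of the two extreme points: leftmost at 1, rightmost at 19.
Optimal location = (1 + 19)/2 = 10; maximum distance = (19 − 1)/2 = 9.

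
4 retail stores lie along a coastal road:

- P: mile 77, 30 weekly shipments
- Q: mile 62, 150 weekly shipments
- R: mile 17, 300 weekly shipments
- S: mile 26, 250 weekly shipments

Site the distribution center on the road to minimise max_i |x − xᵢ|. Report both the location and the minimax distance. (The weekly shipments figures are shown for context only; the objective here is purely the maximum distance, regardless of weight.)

location 47, max distance 30

The 1-center on a line is the midpoint of the two extreme points: leftmost at 17, rightmost at 77.
Optimal location = (17 + 77)/2 = 47; maximum distance = (77 − 17)/2 = 30.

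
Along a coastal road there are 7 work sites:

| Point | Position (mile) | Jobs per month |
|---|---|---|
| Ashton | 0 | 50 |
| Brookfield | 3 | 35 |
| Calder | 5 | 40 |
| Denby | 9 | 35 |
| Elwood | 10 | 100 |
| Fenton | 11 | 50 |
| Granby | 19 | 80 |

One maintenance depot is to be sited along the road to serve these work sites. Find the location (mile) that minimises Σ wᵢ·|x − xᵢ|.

For a sum of weighted absolute distances on a line, the optimum is the weighted median (not the mean). Total weight W = 390; half-weight = 195.
Sort by position and accumulate weight:
  mile 0 (Ashton, w=50) → cum 50
  mile 3 (Brookfield, w=35) → cum 85
  mile 5 (Calder, w=40) → cum 125
  mile 9 (Denby, w=35) → cum 160
  mile 10 (Elwood, w=100) → cum 260  ≥ 195 → median here
  mile 11 (Fenton, w=50) → cum 310
  mile 19 (Granby, w=80) → cum 390
Optimal location: mile 10.

x = 10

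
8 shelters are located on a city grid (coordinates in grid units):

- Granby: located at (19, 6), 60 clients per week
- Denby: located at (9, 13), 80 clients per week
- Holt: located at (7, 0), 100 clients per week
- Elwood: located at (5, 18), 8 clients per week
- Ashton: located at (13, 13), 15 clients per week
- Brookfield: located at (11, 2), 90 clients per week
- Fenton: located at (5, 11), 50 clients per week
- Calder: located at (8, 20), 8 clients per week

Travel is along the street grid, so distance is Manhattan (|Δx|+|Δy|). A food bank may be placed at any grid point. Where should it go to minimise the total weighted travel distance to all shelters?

Manhattan distance separates: Σwᵢ(|x−xᵢ|+|y−yᵢ|) = Σwᵢ|x−xᵢ| + Σwᵢ|y−yᵢ|, so x and y are optimised independently as 1-D weighted medians.
Total weight W = 411; half = 205.5.
x-coordinate, sorted with cumulative weight:
  x=5 (Elwood, w=8) cum 8
  x=5 (Fenton, w=50) cum 58
  x=7 (Holt, w=100) cum 158
  x=8 (Calder, w=8) cum 166
  x=9 (Denby, w=80) cum 246  ← median
  x=11 (Brookfield, w=90) cum 336
  x=13 (Ashton, w=15) cum 351
  x=19 (Granby, w=60) cum 411
⇒ x* = 9
y-coordinate, sorted with cumulative weight:
  y=0 (Holt, w=100) cum 100
  y=2 (Brookfield, w=90) cum 190
  y=6 (Granby, w=60) cum 250  ← median
  y=11 (Fenton, w=50) cum 300
  y=13 (Denby, w=80) cum 380
  y=13 (Ashton, w=15) cum 395
  y=18 (Elwood, w=8) cum 403
  y=20 (Calder, w=8) cum 411
⇒ y* = 6

(9, 6)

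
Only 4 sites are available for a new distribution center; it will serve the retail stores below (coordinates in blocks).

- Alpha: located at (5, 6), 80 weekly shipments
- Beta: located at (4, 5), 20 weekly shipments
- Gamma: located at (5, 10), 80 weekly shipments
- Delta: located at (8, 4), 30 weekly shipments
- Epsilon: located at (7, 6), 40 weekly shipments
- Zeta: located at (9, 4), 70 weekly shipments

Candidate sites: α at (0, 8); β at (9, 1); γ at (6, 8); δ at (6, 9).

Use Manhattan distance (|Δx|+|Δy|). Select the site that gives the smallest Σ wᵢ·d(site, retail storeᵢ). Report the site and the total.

γ, total 1370 blocks

Total weighted distance at each candidate:
  α (0, 8): total = 2890
  β (9, 1): total = 2550
  γ (6, 8): total = 1370
  δ (6, 9): total = 1530
Minimum is at γ with total 1370 blocks.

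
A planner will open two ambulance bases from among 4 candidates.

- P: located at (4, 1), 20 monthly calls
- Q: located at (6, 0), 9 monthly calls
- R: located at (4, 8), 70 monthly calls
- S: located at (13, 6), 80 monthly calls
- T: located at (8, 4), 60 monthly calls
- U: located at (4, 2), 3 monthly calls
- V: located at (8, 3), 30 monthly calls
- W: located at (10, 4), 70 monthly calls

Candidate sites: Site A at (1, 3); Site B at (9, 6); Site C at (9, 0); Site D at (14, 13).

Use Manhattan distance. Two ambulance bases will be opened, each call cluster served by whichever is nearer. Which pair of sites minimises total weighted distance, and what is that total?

{Site B, Site C}, total 1488

Evaluate every pair (each demand assigned to the nearer of the two):
  {Site B, Site C}: total = 1488
  {Site A, Site B}: total = 1504
  {Site B, Site D}: total = 1628
  {Site A, Site C}: total = 2269
  {Site C, Site D}: total = 2488
  {Site A, Site D}: total = 2774
Best pair: {Site B, Site C} with total 1488.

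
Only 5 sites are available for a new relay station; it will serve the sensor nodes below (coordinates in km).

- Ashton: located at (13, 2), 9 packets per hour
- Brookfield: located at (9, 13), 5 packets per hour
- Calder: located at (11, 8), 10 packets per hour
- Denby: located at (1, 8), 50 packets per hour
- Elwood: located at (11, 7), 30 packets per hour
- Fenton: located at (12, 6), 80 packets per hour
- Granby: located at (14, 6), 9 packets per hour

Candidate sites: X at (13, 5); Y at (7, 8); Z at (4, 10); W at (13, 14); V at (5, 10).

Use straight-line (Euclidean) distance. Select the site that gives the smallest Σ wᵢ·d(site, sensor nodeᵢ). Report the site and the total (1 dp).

X, total 937.0 km

Total weighted distance at each candidate:
  X (13, 5): total = 937.0
  Y (7, 8): total = 1063.3
  Z (4, 10): total = 1431.6
  W (13, 14): total = 1798.6
  V (5, 10): total = 1348.5
Minimum is at X with total 937.0 km.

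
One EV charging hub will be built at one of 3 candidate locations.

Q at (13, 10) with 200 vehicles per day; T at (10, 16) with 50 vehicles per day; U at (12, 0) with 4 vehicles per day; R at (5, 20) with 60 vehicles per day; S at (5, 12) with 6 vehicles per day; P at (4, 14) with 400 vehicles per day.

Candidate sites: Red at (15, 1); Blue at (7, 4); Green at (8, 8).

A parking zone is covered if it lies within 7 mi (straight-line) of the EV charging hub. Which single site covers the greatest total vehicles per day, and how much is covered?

Green, covering 206

Coverage radius r = 7 mi; a point is covered iff (Δx)²+(Δy)² ≤ 7² = 49.
  Red (15, 1): covers {U} → 4
  Blue (7, 4): covers {U} → 4
  Green (8, 8): covers {Q, S} → 206
Maximum coverage at Green: 206 vehicles per day.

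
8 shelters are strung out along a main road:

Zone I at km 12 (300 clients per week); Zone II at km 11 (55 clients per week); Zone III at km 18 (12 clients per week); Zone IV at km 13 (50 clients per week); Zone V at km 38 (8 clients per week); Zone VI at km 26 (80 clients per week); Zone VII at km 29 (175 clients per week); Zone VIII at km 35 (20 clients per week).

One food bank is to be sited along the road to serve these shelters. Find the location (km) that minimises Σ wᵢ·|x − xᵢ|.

For a sum of weighted absolute distances on a line, the optimum is the weighted median (not the mean). Total weight W = 700; half-weight = 350.
Sort by position and accumulate weight:
  km 11 (Zone II, w=55) → cum 55
  km 12 (Zone I, w=300) → cum 355  ≥ 350 → median here
  km 13 (Zone IV, w=50) → cum 405
  km 18 (Zone III, w=12) → cum 417
  km 26 (Zone VI, w=80) → cum 497
  km 29 (Zone VII, w=175) → cum 672
  km 35 (Zone VIII, w=20) → cum 692
  km 38 (Zone V, w=8) → cum 700
Optimal location: km 12.

x = 12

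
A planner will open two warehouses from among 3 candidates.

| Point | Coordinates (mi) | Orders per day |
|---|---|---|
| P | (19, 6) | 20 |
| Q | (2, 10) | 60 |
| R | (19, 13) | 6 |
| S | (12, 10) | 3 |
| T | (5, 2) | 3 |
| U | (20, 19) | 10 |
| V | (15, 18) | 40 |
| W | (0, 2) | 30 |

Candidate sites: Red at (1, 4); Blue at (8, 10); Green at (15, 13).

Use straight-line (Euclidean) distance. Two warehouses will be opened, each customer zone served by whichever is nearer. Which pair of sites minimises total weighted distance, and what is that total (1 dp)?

{Red, Green}, total 921.5

Evaluate every pair (each demand assigned to the nearer of the two):
  {Red, Green}: total = 921.5
  {Blue, Green}: total = 1200.4
  {Red, Blue}: total = 1330.2
Best pair: {Red, Green} with total 921.5.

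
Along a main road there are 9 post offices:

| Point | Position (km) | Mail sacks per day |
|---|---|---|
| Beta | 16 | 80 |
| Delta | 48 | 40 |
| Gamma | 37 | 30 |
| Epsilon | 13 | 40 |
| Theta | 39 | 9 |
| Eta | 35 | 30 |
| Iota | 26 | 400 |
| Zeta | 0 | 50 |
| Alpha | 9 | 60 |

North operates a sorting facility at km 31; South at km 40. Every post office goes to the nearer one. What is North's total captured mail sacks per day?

The indifferent point is the midpoint (31+40)/2 = 35.5; post offices left of it (closer to North at 31) go to North, those right go to South.
  Zeta at 0 (w=50) → North
  Alpha at 9 (w=60) → North
  Epsilon at 13 (w=40) → North
  Beta at 16 (w=80) → North
  Iota at 26 (w=400) → North
  Eta at 35 (w=30) → North
  Gamma at 37 (w=30) → South
  Theta at 39 (w=9) → South
  Delta at 48 (w=40) → South
North captures 660; South captures 79.

660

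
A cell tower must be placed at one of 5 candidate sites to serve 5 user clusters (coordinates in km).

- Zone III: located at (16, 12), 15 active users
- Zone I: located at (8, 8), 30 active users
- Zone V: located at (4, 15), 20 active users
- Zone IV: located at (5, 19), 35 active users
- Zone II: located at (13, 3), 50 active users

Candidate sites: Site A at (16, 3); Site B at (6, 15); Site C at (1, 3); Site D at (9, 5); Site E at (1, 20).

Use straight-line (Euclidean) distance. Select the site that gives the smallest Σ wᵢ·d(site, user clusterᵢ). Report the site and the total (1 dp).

Site D, total 1200.2 km

Total weighted distance at each candidate:
  Site A (16, 3): total = 1587.0
  Site B (6, 15): total = 1253.9
  Site C (1, 3): total = 1945.1
  Site D (9, 5): total = 1200.2
  Site E (1, 20): total = 1973.1
Minimum is at Site D with total 1200.2 km.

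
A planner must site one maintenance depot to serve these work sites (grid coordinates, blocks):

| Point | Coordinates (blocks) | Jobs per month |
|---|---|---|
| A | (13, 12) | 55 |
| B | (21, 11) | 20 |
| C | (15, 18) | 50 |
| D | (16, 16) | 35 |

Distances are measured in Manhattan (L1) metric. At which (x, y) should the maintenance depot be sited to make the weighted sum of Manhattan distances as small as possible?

Manhattan distance separates: Σwᵢ(|x−xᵢ|+|y−yᵢ|) = Σwᵢ|x−xᵢ| + Σwᵢ|y−yᵢ|, so x and y are optimised independently as 1-D weighted medians.
Total weight W = 160; half = 80.
x-coordinate, sorted with cumulative weight:
  x=13 (A, w=55) cum 55
  x=15 (C, w=50) cum 105  ← median
  x=16 (D, w=35) cum 140
  x=21 (B, w=20) cum 160
⇒ x* = 15
y-coordinate, sorted with cumulative weight:
  y=11 (B, w=20) cum 20
  y=12 (A, w=55) cum 75
  y=16 (D, w=35) cum 110  ← median
  y=18 (C, w=50) cum 160
⇒ y* = 16

(15, 16)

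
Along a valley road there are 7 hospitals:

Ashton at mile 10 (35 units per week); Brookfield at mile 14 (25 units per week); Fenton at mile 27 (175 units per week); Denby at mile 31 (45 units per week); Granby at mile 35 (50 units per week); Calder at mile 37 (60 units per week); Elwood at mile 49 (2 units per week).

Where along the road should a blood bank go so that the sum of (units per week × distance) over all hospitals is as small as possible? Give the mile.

x = 27

For a sum of weighted absolute distances on a line, the optimum is the weighted median (not the mean). Total weight W = 392; half-weight = 196.
Sort by position and accumulate weight:
  mile 10 (Ashton, w=35) → cum 35
  mile 14 (Brookfield, w=25) → cum 60
  mile 27 (Fenton, w=175) → cum 235  ≥ 196 → median here
  mile 31 (Denby, w=45) → cum 280
  mile 35 (Granby, w=50) → cum 330
  mile 37 (Calder, w=60) → cum 390
  mile 49 (Elwood, w=2) → cum 392
Optimal location: mile 27.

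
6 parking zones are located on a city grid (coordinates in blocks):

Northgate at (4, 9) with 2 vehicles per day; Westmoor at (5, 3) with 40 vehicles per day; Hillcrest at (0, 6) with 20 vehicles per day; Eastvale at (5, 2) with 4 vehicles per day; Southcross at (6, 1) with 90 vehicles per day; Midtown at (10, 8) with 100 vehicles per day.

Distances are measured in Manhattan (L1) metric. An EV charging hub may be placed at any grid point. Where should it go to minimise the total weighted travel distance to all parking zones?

Manhattan distance separates: Σwᵢ(|x−xᵢ|+|y−yᵢ|) = Σwᵢ|x−xᵢ| + Σwᵢ|y−yᵢ|, so x and y are optimised independently as 1-D weighted medians.
Total weight W = 256; half = 128.
x-coordinate, sorted with cumulative weight:
  x=0 (Hillcrest, w=20) cum 20
  x=4 (Northgate, w=2) cum 22
  x=5 (Westmoor, w=40) cum 62
  x=5 (Eastvale, w=4) cum 66
  x=6 (Southcross, w=90) cum 156  ← median
  x=10 (Midtown, w=100) cum 256
⇒ x* = 6
y-coordinate, sorted with cumulative weight:
  y=1 (Southcross, w=90) cum 90
  y=2 (Eastvale, w=4) cum 94
  y=3 (Westmoor, w=40) cum 134  ← median
  y=6 (Hillcrest, w=20) cum 154
  y=8 (Midtown, w=100) cum 254
  y=9 (Northgate, w=2) cum 256
⇒ y* = 3

(6, 3)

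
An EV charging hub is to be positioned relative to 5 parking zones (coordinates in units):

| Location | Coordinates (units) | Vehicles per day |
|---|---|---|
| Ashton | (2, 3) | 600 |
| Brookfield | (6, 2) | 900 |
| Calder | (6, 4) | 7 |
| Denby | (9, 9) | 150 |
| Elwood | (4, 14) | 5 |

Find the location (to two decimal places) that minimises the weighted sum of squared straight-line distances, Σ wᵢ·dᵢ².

The minimiser of Σwᵢ‖p−pᵢ‖² is the weighted centroid p* = (Σwᵢpᵢ)/(Σwᵢ).
Σwᵢ = 1662.
Σwᵢxᵢ = 600·2 + 900·6 + 7·6 + 150·9 + 5·4 = 8012.
Σwᵢyᵢ = 600·3 + 900·2 + 7·4 + 150·9 + 5·14 = 5048.
x* = 8012/1662 = 4.82, y* = 5048/1662 = 3.04.

(4.82, 3.04)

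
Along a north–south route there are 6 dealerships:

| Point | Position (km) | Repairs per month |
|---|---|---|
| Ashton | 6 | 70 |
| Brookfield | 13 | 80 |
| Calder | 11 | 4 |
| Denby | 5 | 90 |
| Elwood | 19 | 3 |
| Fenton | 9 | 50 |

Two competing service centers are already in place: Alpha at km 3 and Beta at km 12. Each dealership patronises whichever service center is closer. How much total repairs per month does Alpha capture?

160

The indifferent point is the midpoint (3+12)/2 = 7.5; dealerships left of it (closer to Alpha at 3) go to Alpha, those right go to Beta.
  Denby at 5 (w=90) → Alpha
  Ashton at 6 (w=70) → Alpha
  Fenton at 9 (w=50) → Beta
  Calder at 11 (w=4) → Beta
  Brookfield at 13 (w=80) → Beta
  Elwood at 19 (w=3) → Beta
Alpha captures 160; Beta captures 137.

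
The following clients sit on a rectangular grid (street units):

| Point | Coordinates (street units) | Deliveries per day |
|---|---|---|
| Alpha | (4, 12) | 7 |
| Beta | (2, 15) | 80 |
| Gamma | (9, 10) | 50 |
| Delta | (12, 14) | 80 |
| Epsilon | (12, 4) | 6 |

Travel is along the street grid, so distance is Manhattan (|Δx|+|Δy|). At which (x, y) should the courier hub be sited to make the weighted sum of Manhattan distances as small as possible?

Manhattan distance separates: Σwᵢ(|x−xᵢ|+|y−yᵢ|) = Σwᵢ|x−xᵢ| + Σwᵢ|y−yᵢ|, so x and y are optimised independently as 1-D weighted medians.
Total weight W = 223; half = 111.5.
x-coordinate, sorted with cumulative weight:
  x=2 (Beta, w=80) cum 80
  x=4 (Alpha, w=7) cum 87
  x=9 (Gamma, w=50) cum 137  ← median
  x=12 (Delta, w=80) cum 217
  x=12 (Epsilon, w=6) cum 223
⇒ x* = 9
y-coordinate, sorted with cumulative weight:
  y=4 (Epsilon, w=6) cum 6
  y=10 (Gamma, w=50) cum 56
  y=12 (Alpha, w=7) cum 63
  y=14 (Delta, w=80) cum 143  ← median
  y=15 (Beta, w=80) cum 223
⇒ y* = 14

(9, 14)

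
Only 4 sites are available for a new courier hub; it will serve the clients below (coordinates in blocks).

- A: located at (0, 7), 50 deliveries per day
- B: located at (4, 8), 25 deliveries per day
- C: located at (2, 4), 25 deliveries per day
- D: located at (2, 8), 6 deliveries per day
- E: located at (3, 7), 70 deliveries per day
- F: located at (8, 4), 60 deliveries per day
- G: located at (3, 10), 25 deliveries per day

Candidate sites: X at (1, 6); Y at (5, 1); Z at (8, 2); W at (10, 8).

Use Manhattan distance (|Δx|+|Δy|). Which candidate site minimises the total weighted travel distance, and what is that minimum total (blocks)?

X, total 1218 blocks

Total weighted distance at each candidate:
  X (1, 6): total = 1218
  Y (5, 1): total = 2155
  Z (8, 2): total = 2317
  W (10, 8): total = 2193
Minimum is at X with total 1218 blocks.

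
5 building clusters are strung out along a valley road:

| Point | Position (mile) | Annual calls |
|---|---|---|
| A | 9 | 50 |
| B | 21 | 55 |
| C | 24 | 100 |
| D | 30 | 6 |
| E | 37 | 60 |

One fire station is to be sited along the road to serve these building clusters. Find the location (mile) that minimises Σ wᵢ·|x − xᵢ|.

For a sum of weighted absolute distances on a line, the optimum is the weighted median (not the mean). Total weight W = 271; half-weight = 135.5.
Sort by position and accumulate weight:
  mile 9 (A, w=50) → cum 50
  mile 21 (B, w=55) → cum 105
  mile 24 (C, w=100) → cum 205  ≥ 135.5 → median here
  mile 30 (D, w=6) → cum 211
  mile 37 (E, w=60) → cum 271
Optimal location: mile 24.

x = 24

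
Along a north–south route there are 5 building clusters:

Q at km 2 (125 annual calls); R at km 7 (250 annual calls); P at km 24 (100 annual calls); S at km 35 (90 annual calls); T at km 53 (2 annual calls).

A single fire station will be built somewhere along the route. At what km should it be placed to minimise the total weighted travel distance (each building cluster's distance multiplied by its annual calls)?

x = 7

For a sum of weighted absolute distances on a line, the optimum is the weighted median (not the mean). Total weight W = 567; half-weight = 283.5.
Sort by position and accumulate weight:
  km 2 (Q, w=125) → cum 125
  km 7 (R, w=250) → cum 375  ≥ 283.5 → median here
  km 24 (P, w=100) → cum 475
  km 35 (S, w=90) → cum 565
  km 53 (T, w=2) → cum 567
Optimal location: km 7.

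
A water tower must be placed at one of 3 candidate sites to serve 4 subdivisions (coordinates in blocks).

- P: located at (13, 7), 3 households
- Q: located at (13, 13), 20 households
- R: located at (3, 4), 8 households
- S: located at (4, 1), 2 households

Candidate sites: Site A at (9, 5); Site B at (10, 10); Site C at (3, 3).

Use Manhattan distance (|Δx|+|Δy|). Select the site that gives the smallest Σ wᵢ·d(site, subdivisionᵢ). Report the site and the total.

Site B, total 272 blocks

Total weighted distance at each candidate:
  Site A (9, 5): total = 332
  Site B (10, 10): total = 272
  Site C (3, 3): total = 456
Minimum is at Site B with total 272 blocks.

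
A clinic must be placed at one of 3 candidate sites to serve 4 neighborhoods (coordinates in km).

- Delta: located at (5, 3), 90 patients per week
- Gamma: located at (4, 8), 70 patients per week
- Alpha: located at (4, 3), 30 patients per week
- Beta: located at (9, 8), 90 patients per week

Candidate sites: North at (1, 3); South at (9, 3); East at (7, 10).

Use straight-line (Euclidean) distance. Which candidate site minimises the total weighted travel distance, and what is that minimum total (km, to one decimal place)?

East, total 1390.6 km

Total weighted distance at each candidate:
  North (1, 3): total = 1707.2
  South (9, 3): total = 1455.0
  East (7, 10): total = 1390.6
Minimum is at East with total 1390.6 km.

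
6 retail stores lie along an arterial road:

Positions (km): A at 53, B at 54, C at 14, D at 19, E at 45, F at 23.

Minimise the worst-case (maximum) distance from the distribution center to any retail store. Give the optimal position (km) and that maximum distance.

The 1-center on a line is the midpoint of the two extreme points: leftmost at 14, rightmost at 54.
Optimal location = (14 + 54)/2 = 34; maximum distance = (54 − 14)/2 = 20.

location 34, max distance 20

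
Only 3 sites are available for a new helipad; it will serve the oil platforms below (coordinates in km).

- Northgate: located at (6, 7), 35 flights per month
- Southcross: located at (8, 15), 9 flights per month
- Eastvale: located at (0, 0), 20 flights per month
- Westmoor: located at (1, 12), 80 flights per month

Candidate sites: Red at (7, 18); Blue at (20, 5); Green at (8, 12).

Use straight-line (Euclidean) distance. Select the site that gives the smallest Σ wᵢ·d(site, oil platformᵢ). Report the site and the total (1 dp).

Total weighted distance at each candidate:
  Red (7, 18): total = 1480.1
  Blue (20, 5): total = 2667.7
  Green (8, 12): total = 1063.9
Minimum is at Green with total 1063.9 km.

Green, total 1063.9 km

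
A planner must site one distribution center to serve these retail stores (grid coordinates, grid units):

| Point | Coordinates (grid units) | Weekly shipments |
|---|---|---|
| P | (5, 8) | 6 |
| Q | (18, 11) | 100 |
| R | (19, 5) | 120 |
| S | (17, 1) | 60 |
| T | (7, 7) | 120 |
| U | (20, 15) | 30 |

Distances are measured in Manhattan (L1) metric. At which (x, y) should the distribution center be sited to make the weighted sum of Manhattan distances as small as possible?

(18, 7)

Manhattan distance separates: Σwᵢ(|x−xᵢ|+|y−yᵢ|) = Σwᵢ|x−xᵢ| + Σwᵢ|y−yᵢ|, so x and y are optimised independently as 1-D weighted medians.
Total weight W = 436; half = 218.
x-coordinate, sorted with cumulative weight:
  x=5 (P, w=6) cum 6
  x=7 (T, w=120) cum 126
  x=17 (S, w=60) cum 186
  x=18 (Q, w=100) cum 286  ← median
  x=19 (R, w=120) cum 406
  x=20 (U, w=30) cum 436
⇒ x* = 18
y-coordinate, sorted with cumulative weight:
  y=1 (S, w=60) cum 60
  y=5 (R, w=120) cum 180
  y=7 (T, w=120) cum 300  ← median
  y=8 (P, w=6) cum 306
  y=11 (Q, w=100) cum 406
  y=15 (U, w=30) cum 436
⇒ y* = 7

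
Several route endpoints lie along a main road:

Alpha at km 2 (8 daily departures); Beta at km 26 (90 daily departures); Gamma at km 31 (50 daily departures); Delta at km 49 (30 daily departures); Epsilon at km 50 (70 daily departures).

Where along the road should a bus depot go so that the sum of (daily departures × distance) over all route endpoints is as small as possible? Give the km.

x = 31

For a sum of weighted absolute distances on a line, the optimum is the weighted median (not the mean). Total weight W = 248; half-weight = 124.
Sort by position and accumulate weight:
  km 2 (Alpha, w=8) → cum 8
  km 26 (Beta, w=90) → cum 98
  km 31 (Gamma, w=50) → cum 148  ≥ 124 → median here
  km 49 (Delta, w=30) → cum 178
  km 50 (Epsilon, w=70) → cum 248
Optimal location: km 31.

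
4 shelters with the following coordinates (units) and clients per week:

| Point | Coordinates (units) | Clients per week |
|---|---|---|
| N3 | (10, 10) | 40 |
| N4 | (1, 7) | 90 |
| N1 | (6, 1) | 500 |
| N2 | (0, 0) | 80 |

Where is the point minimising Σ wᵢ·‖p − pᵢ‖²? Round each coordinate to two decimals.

The minimiser of Σwᵢ‖p−pᵢ‖² is the weighted centroid p* = (Σwᵢpᵢ)/(Σwᵢ).
Σwᵢ = 710.
Σwᵢxᵢ = 40·10 + 90·1 + 500·6 + 80·0 = 3490.
Σwᵢyᵢ = 40·10 + 90·7 + 500·1 + 80·0 = 1530.
x* = 3490/710 = 4.92, y* = 1530/710 = 2.15.

(4.92, 2.15)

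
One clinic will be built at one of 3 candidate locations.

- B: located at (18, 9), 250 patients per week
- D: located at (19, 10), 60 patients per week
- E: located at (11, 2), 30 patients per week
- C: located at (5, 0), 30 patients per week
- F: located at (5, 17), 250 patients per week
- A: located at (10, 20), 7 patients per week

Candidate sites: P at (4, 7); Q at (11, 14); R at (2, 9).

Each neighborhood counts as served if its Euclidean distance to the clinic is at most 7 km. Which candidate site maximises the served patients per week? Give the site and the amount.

Q, covering 257

Coverage radius r = 7 km; a point is covered iff (Δx)²+(Δy)² ≤ 7² = 49.
  P (4, 7): covers {none} → 0
  Q (11, 14): covers {F, A} → 257
  R (2, 9): covers {none} → 0
Maximum coverage at Q: 257 patients per week.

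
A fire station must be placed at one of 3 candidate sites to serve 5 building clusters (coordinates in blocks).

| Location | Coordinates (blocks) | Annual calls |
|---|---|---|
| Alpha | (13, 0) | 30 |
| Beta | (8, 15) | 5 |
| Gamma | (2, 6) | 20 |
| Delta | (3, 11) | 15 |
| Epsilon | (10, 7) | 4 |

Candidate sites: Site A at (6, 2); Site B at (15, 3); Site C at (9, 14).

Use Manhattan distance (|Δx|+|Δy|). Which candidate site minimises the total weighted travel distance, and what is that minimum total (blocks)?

Site A, total 721 blocks

Total weighted distance at each candidate:
  Site A (6, 2): total = 721
  Site B (15, 3): total = 901
  Site C (9, 14): total = 1017
Minimum is at Site A with total 721 blocks.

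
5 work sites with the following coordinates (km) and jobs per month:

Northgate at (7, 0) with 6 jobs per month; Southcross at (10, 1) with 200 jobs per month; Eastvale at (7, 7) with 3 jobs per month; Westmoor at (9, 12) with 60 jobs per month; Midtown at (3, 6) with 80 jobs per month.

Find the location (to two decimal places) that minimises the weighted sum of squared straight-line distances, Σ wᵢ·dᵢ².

The minimiser of Σwᵢ‖p−pᵢ‖² is the weighted centroid p* = (Σwᵢpᵢ)/(Σwᵢ).
Σwᵢ = 349.
Σwᵢxᵢ = 6·7 + 200·10 + 3·7 + 60·9 + 80·3 = 2843.
Σwᵢyᵢ = 6·0 + 200·1 + 3·7 + 60·12 + 80·6 = 1421.
x* = 2843/349 = 8.15, y* = 1421/349 = 4.07.

(8.15, 4.07)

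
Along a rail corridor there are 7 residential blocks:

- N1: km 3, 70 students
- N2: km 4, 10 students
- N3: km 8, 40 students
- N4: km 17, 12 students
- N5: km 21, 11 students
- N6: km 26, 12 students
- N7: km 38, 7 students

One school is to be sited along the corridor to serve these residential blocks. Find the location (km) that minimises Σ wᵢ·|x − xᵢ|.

x = 8

For a sum of weighted absolute distances on a line, the optimum is the weighted median (not the mean). Total weight W = 162; half-weight = 81.
Sort by position and accumulate weight:
  km 3 (N1, w=70) → cum 70
  km 4 (N2, w=10) → cum 80
  km 8 (N3, w=40) → cum 120  ≥ 81 → median here
  km 17 (N4, w=12) → cum 132
  km 21 (N5, w=11) → cum 143
  km 26 (N6, w=12) → cum 155
  km 38 (N7, w=7) → cum 162
Optimal location: km 8.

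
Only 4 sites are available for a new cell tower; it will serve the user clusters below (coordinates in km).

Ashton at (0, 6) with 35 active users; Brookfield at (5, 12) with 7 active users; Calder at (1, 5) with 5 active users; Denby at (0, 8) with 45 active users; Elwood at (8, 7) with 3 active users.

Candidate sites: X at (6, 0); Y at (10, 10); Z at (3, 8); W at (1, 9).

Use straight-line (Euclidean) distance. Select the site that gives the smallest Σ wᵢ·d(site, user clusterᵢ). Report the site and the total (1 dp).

W, total 251.2 km

Total weighted distance at each candidate:
  X (6, 0): total = 888.5
  Y (10, 10): total = 935.9
  Z (3, 8): total = 325.8
  W (1, 9): total = 251.2
Minimum is at W with total 251.2 km.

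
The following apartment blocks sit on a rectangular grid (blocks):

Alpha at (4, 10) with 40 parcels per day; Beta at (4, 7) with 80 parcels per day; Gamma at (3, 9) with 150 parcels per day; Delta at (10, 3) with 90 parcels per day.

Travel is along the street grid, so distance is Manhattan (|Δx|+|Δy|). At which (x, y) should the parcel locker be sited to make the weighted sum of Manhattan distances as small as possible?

Manhattan distance separates: Σwᵢ(|x−xᵢ|+|y−yᵢ|) = Σwᵢ|x−xᵢ| + Σwᵢ|y−yᵢ|, so x and y are optimised independently as 1-D weighted medians.
Total weight W = 360; half = 180.
x-coordinate, sorted with cumulative weight:
  x=3 (Gamma, w=150) cum 150
  x=4 (Alpha, w=40) cum 190  ← median
  x=4 (Beta, w=80) cum 270
  x=10 (Delta, w=90) cum 360
⇒ x* = 4
y-coordinate, sorted with cumulative weight:
  y=3 (Delta, w=90) cum 90
  y=7 (Beta, w=80) cum 170
  y=9 (Gamma, w=150) cum 320  ← median
  y=10 (Alpha, w=40) cum 360
⇒ y* = 9

(4, 9)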